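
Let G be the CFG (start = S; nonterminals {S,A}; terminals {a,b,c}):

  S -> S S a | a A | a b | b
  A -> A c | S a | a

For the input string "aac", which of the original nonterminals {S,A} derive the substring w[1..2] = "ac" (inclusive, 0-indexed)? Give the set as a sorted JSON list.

CNF form of G:
  S -> S X3 | T1 A | T1 T2 | b
  A -> A T0 | S T1 | a
  T0 -> c
  T1 -> a
  T2 -> b
  X3 -> S T1

CYK table (by increasing span), restricted to cells inside w[1..2]:
  cell(1,1) a: {A,T1}  orig:{A}
  cell(2,2) c: {T0}  orig:{}
  cell(1,2) ac: {A}

Original NTs in T[1,2] deriving "ac": ["A"]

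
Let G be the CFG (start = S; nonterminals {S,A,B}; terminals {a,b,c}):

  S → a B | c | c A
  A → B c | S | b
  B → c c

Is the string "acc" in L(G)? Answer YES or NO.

Convert to CNF:
  S -> T0 A | T1 B | c
  A -> B T0 | T0 A | T1 B | b | c
  B -> T0 T0
  T0 -> c
  T1 -> a

CYK fill:
  [0..0]={T1}  "a"  orig:{}
  [1..1]={A,S,T0}  "c"  orig:{A,S}
  [2..2]={A,S,T0}  "c"  orig:{A,S}
  [0..1]=∅  "ac"
  [1..2]={A,B,S}  "cc"
  [0..2]={A,S}  "acc"

S ∈ T[0,2] ⇒ YES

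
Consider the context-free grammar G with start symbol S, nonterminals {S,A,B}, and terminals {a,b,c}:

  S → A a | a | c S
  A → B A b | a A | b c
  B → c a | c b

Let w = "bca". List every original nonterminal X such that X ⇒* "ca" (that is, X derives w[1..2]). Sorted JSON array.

Convert to CNF:
  S -> A T1 | T2 S | a
  A -> B X3 | T0 T2 | T1 A
  B -> T2 T0 | T2 T1
  T0 -> b
  T1 -> a
  T2 -> c
  X3 -> A T0

CYK fill — only the sub-triangle for w[1..2]:
  cell(1,1) c: {T2}  orig:{}
  cell(2,2) a: {S,T1}  orig:{S}
  cell(1,2) ca: {B,S}

Original NTs in T[1,2] deriving "ca": ["B", "S"]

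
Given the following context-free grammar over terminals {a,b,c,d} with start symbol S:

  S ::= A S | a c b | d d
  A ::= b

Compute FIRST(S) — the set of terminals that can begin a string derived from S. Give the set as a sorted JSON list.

FIRST sets, iterate to fixpoint:
round 1:
  A via A→b: +{b}
  S via S→A S: +{b}
  S via S→a c b: +{a}
  S via S→d d: +{d}
  FIRST[S]={a,b,d}  FIRST[A]={b}
round 2: — fixpoint
  FIRST[S]={a,b,d}  FIRST[A]={b}

FIRST(S) = ["a", "b", "d"]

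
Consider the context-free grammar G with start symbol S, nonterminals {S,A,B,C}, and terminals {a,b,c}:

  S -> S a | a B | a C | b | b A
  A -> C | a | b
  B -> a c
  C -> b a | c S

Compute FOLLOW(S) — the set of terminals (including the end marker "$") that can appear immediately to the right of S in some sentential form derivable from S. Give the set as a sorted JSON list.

FIRST iteration:
round 1:
  A via A→a: +{a}
  A via A→b: +{b}
  B via B→a c: +{a}
  C via C→b a: +{b}
  C via C→c S: +{c}
  S via S→a B: +{a}
  S via S→b: +{b}
  FIRST[S]={a,b}  FIRST[A]={a,b}  FIRST[B]={a}  FIRST[C]={b,c}
round 2:
  A via A→C: +{c}
  FIRST[S]={a,b}  FIRST[A]={a,b,c}  FIRST[B]={a}  FIRST[C]={b,c}
round 3: (stable)
  FIRST[S]={a,b}  FIRST[A]={a,b,c}  FIRST[B]={a}  FIRST[C]={b,c}

FOLLOW sets:
seed FOLLOW(S) with $
round 1:
  S→S a: FOLLOW(S) ⊇ FIRST(a) = {a}; new: +{a}
  S→a B: FOLLOW(B) ⊇ FOLLOW(S) ⊇ {$,a}; new: +{$,a}
  S→a C: FOLLOW(C) ⊇ FOLLOW(S) ⊇ {$,a}; new: +{$,a}
  S→b A: FOLLOW(A) ⊇ FOLLOW(S) ⊇ {$,a}; new: +{$,a}
  S: {$,a}  A: {$,a}  B: {$,a}  C: {$,a}
round 2: (stable)
  S: {$,a}  A: {$,a}  B: {$,a}  C: {$,a}

FOLLOW(S) = ["$", "a"]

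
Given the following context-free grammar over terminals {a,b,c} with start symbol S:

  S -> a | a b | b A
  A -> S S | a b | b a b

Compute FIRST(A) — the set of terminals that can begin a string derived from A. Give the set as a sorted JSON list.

FIRST sets, iterate to fixpoint:
pass 1:
  A via A→a b: +{a}
  A via A→b a b: +{b}
  S via S→a: +{a}
  S via S→b A: +{b}
  FIRST[S]={a,b}  FIRST[A]={a,b}
pass 2: done
  FIRST[S]={a,b}  FIRST[A]={a,b}

FIRST(A) = ["a", "b"]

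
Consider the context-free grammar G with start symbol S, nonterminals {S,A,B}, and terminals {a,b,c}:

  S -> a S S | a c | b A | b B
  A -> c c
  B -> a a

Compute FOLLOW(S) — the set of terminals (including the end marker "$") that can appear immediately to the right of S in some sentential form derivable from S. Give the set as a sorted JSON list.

FIRST sets, iterate to fixpoint:
[1]
  A via A→c c: +{c}
  B via B→a a: +{a}
  S via S→a S S: +{a}
  S via S→b A: +{b}
  FIRST[S]={a,b}  FIRST[A]={c}  FIRST[B]={a}
[2] (no change)
  FIRST[S]={a,b}  FIRST[A]={c}  FIRST[B]={a}

FOLLOW iteration:
FOLLOW(S) := {$}
round 1:
  S→a S S: FOLLOW(S) ⊇ FIRST(S) = {a,b}; new: +{a,b}
  S→b A: FOLLOW(A) ⊇ FOLLOW(S) ⊇ {$,a,b}; new: +{$,a,b}
  S→b B: FOLLOW(B) ⊇ FOLLOW(S) ⊇ {$,a,b}; new: +{$,a,b}
  FOLLOW(S)={$,a,b}  FOLLOW(A)={$,a,b}  FOLLOW(B)={$,a,b}
round 2: done
  FOLLOW(S)={$,a,b}  FOLLOW(A)={$,a,b}  FOLLOW(B)={$,a,b}

FOLLOW(S) = ["$", "a", "b"]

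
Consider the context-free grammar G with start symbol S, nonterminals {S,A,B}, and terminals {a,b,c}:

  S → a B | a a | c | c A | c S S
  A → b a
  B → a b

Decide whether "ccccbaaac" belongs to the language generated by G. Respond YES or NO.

CNF form of G:
  S -> T1 B | T1 T1 | T2 A | T2 X3 | c
  A -> T0 T1
  B -> T1 T0
  T0 -> b
  T1 -> a
  T2 -> c
  X3 -> S S

Fill CYK table bottom-up:
  cell(0,0) c: {S,T2}  orig:{S}
  cell(1,1) c: {S,T2}  orig:{S}
  cell(2,2) c: {S,T2}  orig:{S}
  cell(3,3) c: {S,T2}  orig:{S}
  cell(4,4) b: {T0}  orig:{}
  cell(5,5) a: {T1}  orig:{}
  cell(6,6) a: {T1}  orig:{}
  cell(7,7) a: {T1}  orig:{}
  cell(8,8) c: {S,T2}  orig:{S}
  cell(0,1) cc: {X3}  orig:{}
  cell(1,2) cc: {X3}  orig:{}
  cell(2,3) cc: {X3}  orig:{}
  cell(3,4) cb: ∅
  cell(4,5) ba: {A}
  cell(5,6) aa: {S}
  cell(6,7) aa: {S}
  cell(7,8) ac: ∅
  cell(0,2) ccc: {S}
  cell(1,3) ccc: {S}
  cell(2,4) ccb: ∅
  cell(3,5) cba: {S}
  cell(4,6) baa: ∅
  cell(5,7) aaa: ∅
  cell(6,8) aac: {X3}  orig:{}
  cell(0,3) cccc: {X3}  orig:{}
  cell(1,4) cccb: ∅
  cell(2,5) ccba: {X3}  orig:{}
  cell(3,6) cbaa: ∅
  cell(4,7) baaa: ∅
  cell(5,8) aaac: ∅
  cell(0,4) ccccb: ∅
  cell(1,5) cccba: {S}
  cell(2,6) ccbaa: ∅
  cell(3,7) cbaaa: {X3}  orig:{}
  cell(4,8) baaac: ∅
  cell(0,5) ccccba: {X3}  orig:{}
  cell(1,6) cccbaa: ∅
  cell(2,7) ccbaaa: {S}
  cell(3,8) cbaaac: ∅
  cell(0,6) ccccbaa: ∅
  cell(1,7) cccbaaa: {X3}  orig:{}
  cell(2,8) ccbaaac: {X3}  orig:{}
  cell(0,7) ccccbaaa: {S}
  cell(1,8) cccbaaac: {S}
  cell(0,8) ccccbaaac: {X3}  orig:{}

S ∉ T[0,8] ⇒ NO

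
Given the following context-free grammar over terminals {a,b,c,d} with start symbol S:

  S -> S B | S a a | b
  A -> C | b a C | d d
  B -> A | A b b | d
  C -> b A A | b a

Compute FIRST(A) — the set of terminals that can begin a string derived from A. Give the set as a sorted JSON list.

FIRST iteration:
round 1:
  A via A→b a C: +{b}
  A via A→d d: +{d}
  B via B→A: +{b,d}
  C via C→b A A: +{b}
  S via S→b: +{b}
  FIRST[S]={b}  FIRST[A]={b,d}  FIRST[B]={b,d}  FIRST[C]={b}
round 2: — fixpoint
  FIRST[S]={b}  FIRST[A]={b,d}  FIRST[B]={b,d}  FIRST[C]={b}

FIRST(A) = ["b", "d"]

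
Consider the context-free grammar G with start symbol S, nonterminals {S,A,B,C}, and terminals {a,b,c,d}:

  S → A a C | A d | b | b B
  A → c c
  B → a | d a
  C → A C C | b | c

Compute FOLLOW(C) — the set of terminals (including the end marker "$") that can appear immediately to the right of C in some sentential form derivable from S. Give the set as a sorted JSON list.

Compute FIRST by fixpoint:
[1]
  A via A→c c: +{c}
  B via B→a: +{a}
  B via B→d a: +{d}
  C via C→A C C: +{c}
  C via C→b: +{b}
  S via S→A a C: +{c}
  S via S→b: +{b}
  FIRST(S)={b,c}  FIRST(A)={c}  FIRST(B)={a,d}  FIRST(C)={b,c}
[2] done
  FIRST(S)={b,c}  FIRST(A)={c}  FIRST(B)={a,d}  FIRST(C)={b,c}

FOLLOW iteration:
FOLLOW(S) := {$}
round 1:
  C→A C C: FOLLOW(A) ⊇ FIRST(C) = {b,c}; new: +{b,c}
  C→A C C: FOLLOW(C) ⊇ FIRST(C) = {b,c}; new: +{b,c}
  S→A a C: FOLLOW(A) ⊇ FIRST(a) = {a}; new: +{a}
  S→A a C: FOLLOW(C) ⊇ FOLLOW(S) ⊇ {$}; new: +{$}
  S→A d: FOLLOW(A) ⊇ FIRST(d) = {d}; new: +{d}
  S→b B: FOLLOW(B) ⊇ FOLLOW(S) ⊇ {$}; new: +{$}
  FOLLOW[S]={$}  FOLLOW[A]={a,b,c,d}  FOLLOW[B]={$}  FOLLOW[C]={$,b,c}
round 2: done
  FOLLOW[S]={$}  FOLLOW[A]={a,b,c,d}  FOLLOW[B]={$}  FOLLOW[C]={$,b,c}

FOLLOW(C) = ["$", "b", "c"]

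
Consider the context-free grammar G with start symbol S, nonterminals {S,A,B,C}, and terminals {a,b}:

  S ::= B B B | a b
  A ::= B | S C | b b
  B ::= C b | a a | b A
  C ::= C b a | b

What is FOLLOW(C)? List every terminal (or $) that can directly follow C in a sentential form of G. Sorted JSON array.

FIRST sets, iterate to fixpoint:
iter 1:
  A via A→b b: +{b}
  B via B→a a: +{a}
  B via B→b A: +{b}
  C via C→b: +{b}
  S via S→B B B: +{a,b}
  FIRST(S)={a,b}  FIRST(A)={b}  FIRST(B)={a,b}  FIRST(C)={b}
iter 2:
  A via A→B: +{a}
  FIRST(S)={a,b}  FIRST(A)={a,b}  FIRST(B)={a,b}  FIRST(C)={b}
iter 3: (no change)
  FIRST(S)={a,b}  FIRST(A)={a,b}  FIRST(B)={a,b}  FIRST(C)={b}

FOLLOW sets:
seed FOLLOW(S) with $
pass 1:
  A→S C: FOLLOW(S) ⊇ FIRST(C) = {b}; new: +{b}
  B→C b: FOLLOW(C) ⊇ FIRST(b) = {b}; new: +{b}
  S→B B B: FOLLOW(B) ⊇ FIRST(B) = {a,b}; new: +{a,b}
  S→B B B: FOLLOW(B) ⊇ FOLLOW(S) ⊇ {$,b}; new: +{$}
  S: {$,b}  A: {}  B: {$,a,b}  C: {b}
pass 2:
  B→b A: FOLLOW(A) ⊇ FOLLOW(B) ⊇ {$,a,b}; new: +{$,a,b}
  S: {$,b}  A: {$,a,b}  B: {$,a,b}  C: {b}
pass 3:
  A→S C: FOLLOW(C) ⊇ FOLLOW(A) ⊇ {$,a,b}; new: +{$,a}
  S: {$,b}  A: {$,a,b}  B: {$,a,b}  C: {$,a,b}
pass 4: done
  S: {$,b}  A: {$,a,b}  B: {$,a,b}  C: {$,a,b}

FOLLOW(C) = ["$", "a", "b"]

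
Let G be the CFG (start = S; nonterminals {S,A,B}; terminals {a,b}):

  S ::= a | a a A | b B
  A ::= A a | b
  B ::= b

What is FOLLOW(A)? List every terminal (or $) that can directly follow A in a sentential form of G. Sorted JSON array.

Compute FIRST by fixpoint:
round 1:
  A via A→b: +{b}
  B via B→b: +{b}
  S via S→a: +{a}
  S via S→b B: +{b}
  FIRST[S]={a,b}  FIRST[A]={b}  FIRST[B]={b}
round 2: done
  FIRST[S]={a,b}  FIRST[A]={b}  FIRST[B]={b}

Compute FOLLOW by fixpoint:
seed FOLLOW(S) with $
[1]
  A→A a: FOLLOW(A) ⊇ FIRST(a) = {a}; new: +{a}
  S→a a A: FOLLOW(A) ⊇ FOLLOW(S) ⊇ {$}; new: +{$}
  S→b B: FOLLOW(B) ⊇ FOLLOW(S) ⊇ {$}; new: +{$}
  FOLLOW(S)={$}  FOLLOW(A)={$,a}  FOLLOW(B)={$}
[2] (no change)
  FOLLOW(S)={$}  FOLLOW(A)={$,a}  FOLLOW(B)={$}

FOLLOW(A) = ["$", "a"]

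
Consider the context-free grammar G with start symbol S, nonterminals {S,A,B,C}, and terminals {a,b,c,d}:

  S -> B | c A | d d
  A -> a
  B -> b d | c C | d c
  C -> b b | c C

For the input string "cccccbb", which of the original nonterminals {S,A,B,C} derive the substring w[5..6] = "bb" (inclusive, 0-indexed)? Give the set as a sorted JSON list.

CNF form of G:
  S -> T0 T1 | T1 T1 | T1 T2 | T2 A | T2 C
  A -> a
  B -> T0 T1 | T1 T2 | T2 C
  C -> T0 T0 | T2 C
  T0 -> b
  T1 -> d
  T2 -> c

CYK table (by increasing span) (cells [i..j] with 5 ≤ i ≤ j ≤ 6 only):
  [5..5]={T0}  "b"  orig:{}
  [6..6]={T0}  "b"  orig:{}
  [5..6]={C}  "bb"

Original NTs in T[5,6] deriving "bb": ["C"]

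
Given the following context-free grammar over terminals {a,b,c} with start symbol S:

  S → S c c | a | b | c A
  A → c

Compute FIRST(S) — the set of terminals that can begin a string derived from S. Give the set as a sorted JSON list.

FIRST iteration:
iter 1:
  A via A→c: +{c}
  S via S→a: +{a}
  S via S→b: +{b}
  S via S→c A: +{c}
  FIRST[S]={a,b,c}  FIRST[A]={c}
iter 2: (no change)
  FIRST[S]={a,b,c}  FIRST[A]={c}

FIRST(S) = ["a", "b", "c"]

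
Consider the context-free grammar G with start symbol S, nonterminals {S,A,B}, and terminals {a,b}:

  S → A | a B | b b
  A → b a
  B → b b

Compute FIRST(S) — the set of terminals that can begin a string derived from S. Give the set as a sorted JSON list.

FIRST sets, iterate to fixpoint:
pass 1:
  A via A→b a: +{b}
  B via B→b b: +{b}
  S via S→A: +{b}
  S via S→a B: +{a}
  FIRST[S]={a,b}  FIRST[A]={b}  FIRST[B]={b}
pass 2: — fixpoint
  FIRST[S]={a,b}  FIRST[A]={b}  FIRST[B]={b}

FIRST(S) = ["a", "b"]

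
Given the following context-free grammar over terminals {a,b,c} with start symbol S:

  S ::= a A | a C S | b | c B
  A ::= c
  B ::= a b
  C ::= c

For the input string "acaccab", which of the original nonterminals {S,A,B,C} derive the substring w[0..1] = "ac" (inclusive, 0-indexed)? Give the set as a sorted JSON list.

Convert to CNF:
  S -> T0 A | T0 X3 | T2 B | b
  A -> c
  B -> T0 T1
  C -> c
  T0 -> a
  T1 -> b
  T2 -> c
  X3 -> C S

Fill CYK table bottom-up (cells [i..j] with 0 ≤ i ≤ j ≤ 1 only):
  [0..0]={T0}  "a"  orig:{}
  [1..1]={A,C,T2}  "c"  orig:{A,C}
  [0..1]={S}  "ac"

Original NTs in T[0,1] deriving "ac": ["S"]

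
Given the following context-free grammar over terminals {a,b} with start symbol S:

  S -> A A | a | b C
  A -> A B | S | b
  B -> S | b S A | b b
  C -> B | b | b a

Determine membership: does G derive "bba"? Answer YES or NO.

CNF form of G:
  S -> A A | T0 C | a
  A -> A A | A B | T0 C | a | b
  B -> A A | T0 C | T0 T0 | T0 X2 | a
  C -> A A | T0 C | T0 T0 | T0 T1 | T0 X3 | a | b
  T0 -> b
  T1 -> a
  X2 -> S A
  X3 -> S A

CYK table (by increasing span):
  cell(0,0) b: {A,C,T0}  orig:{A,C}
  cell(1,1) b: {A,C,T0}  orig:{A,C}
  cell(2,2) a: {A,B,C,S,T1}  orig:{A,B,C,S}
  cell(0,1) bb: {A,B,C,S}
  cell(1,2) ba: {A,B,C,S}
  cell(0,2) bba: {A,B,C,S,X2,X3}  orig:{A,B,C,S}

S ∈ T[0,2] ⇒ YES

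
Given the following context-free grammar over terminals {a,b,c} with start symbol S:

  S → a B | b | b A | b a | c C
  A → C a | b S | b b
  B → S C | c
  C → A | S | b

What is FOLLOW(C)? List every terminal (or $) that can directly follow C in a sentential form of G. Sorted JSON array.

Compute FIRST by fixpoint:
[1]
  A via A→b S: +{b}
  B via B→c: +{c}
  C via C→A: +{b}
  S via S→a B: +{a}
  S via S→b: +{b}
  S via S→c C: +{c}
  FIRST[S]={a,b,c}  FIRST[A]={b}  FIRST[B]={c}  FIRST[C]={b}
[2]
  B via B→S C: +{a,b}
  C via C→S: +{a,c}
  FIRST[S]={a,b,c}  FIRST[A]={b}  FIRST[B]={a,b,c}  FIRST[C]={a,b,c}
[3]
  A via A→C a: +{a,c}
  FIRST[S]={a,b,c}  FIRST[A]={a,b,c}  FIRST[B]={a,b,c}  FIRST[C]={a,b,c}
[4] (stable)
  FIRST[S]={a,b,c}  FIRST[A]={a,b,c}  FIRST[B]={a,b,c}  FIRST[C]={a,b,c}

Compute FOLLOW by fixpoint:
initialize: $ ∈ FOLLOW(S)
[1]
  A→C a: FOLLOW(C) ⊇ FIRST(a) = {a}; new: +{a}
  B→S C: FOLLOW(S) ⊇ FIRST(C) = {a,b,c}; new: +{a,b,c}
  C→A: FOLLOW(A) ⊇ FOLLOW(C) ⊇ {a}; new: +{a}
  S→a B: FOLLOW(B) ⊇ FOLLOW(S) ⊇ {$,a,b,c}; new: +{$,a,b,c}
  S→b A: FOLLOW(A) ⊇ FOLLOW(S) ⊇ {$,a,b,c}; new: +{$,b,c}
  S→c C: FOLLOW(C) ⊇ FOLLOW(S) ⊇ {$,a,b,c}; new: +{$,b,c}
  FOLLOW(S)={$,a,b,c}  FOLLOW(A)={$,a,b,c}  FOLLOW(B)={$,a,b,c}  FOLLOW(C)={$,a,b,c}
[2] — fixpoint
  FOLLOW(S)={$,a,b,c}  FOLLOW(A)={$,a,b,c}  FOLLOW(B)={$,a,b,c}  FOLLOW(C)={$,a,b,c}

FOLLOW(C) = ["$", "a", "b", "c"]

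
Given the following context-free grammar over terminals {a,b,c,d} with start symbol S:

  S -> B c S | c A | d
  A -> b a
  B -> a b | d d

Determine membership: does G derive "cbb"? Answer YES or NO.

CNF form of G:
  S -> B X4 | T3 A | d
  A -> T0 T1
  B -> T1 T0 | T2 T2
  T0 -> b
  T1 -> a
  T2 -> d
  T3 -> c
  X4 -> T3 S

CYK fill:
  [0..0]={T3}  "c"  orig:{}
  [1..1]={T0}  "b"  orig:{}
  [2..2]={T0}  "b"  orig:{}
  [0..1]=∅  "cb"
  [1..2]=∅  "bb"
  [0..2]=∅  "cbb"

S ∉ T[0,2] ⇒ NO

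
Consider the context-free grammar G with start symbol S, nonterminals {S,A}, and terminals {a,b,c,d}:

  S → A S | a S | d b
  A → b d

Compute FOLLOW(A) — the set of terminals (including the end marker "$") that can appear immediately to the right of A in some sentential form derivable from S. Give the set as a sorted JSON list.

Compute FIRST by fixpoint:
[1]
  A via A→b d: +{b}
  S via S→A S: +{b}
  S via S→a S: +{a}
  S via S→d b: +{d}
  FIRST[S]={a,b,d}  FIRST[A]={b}
[2] done
  FIRST[S]={a,b,d}  FIRST[A]={b}

FOLLOW iteration:
FOLLOW(S) := {$}
pass 1:
  S→A S: FOLLOW(A) ⊇ FIRST(S) = {a,b,d}; new: +{a,b,d}
  FOLLOW[S]={$}  FOLLOW[A]={a,b,d}
pass 2: — fixpoint
  FOLLOW[S]={$}  FOLLOW[A]={a,b,d}

FOLLOW(A) = ["a", "b", "d"]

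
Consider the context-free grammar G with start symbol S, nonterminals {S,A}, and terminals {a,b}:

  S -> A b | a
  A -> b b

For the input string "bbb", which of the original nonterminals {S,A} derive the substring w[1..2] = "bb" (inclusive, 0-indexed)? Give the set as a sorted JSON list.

CNF form of G:
  S -> A T0 | a
  A -> T0 T0
  T0 -> b

Fill CYK table bottom-up — only the sub-triangle for w[1..2]:
  cell(1,1) b: {T0}  orig:{}
  cell(2,2) b: {T0}  orig:{}
  cell(1,2) bb: {A}

Original NTs in T[1,2] deriving "bb": ["A"]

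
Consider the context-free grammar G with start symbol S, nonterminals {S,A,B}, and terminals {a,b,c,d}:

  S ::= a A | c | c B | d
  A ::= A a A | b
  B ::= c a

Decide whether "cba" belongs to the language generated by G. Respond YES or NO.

CNF form of G:
  S -> T0 A | T1 B | c | d
  A -> A X2 | b
  B -> T1 T0
  T0 -> a
  T1 -> c
  X2 -> T0 A

Fill CYK table bottom-up:
  cell(0,0) c: {S,T1}  orig:{S}
  cell(1,1) b: {A}
  cell(2,2) a: {T0}  orig:{}
  cell(0,1) cb: ∅
  cell(1,2) ba: ∅
  cell(0,2) cba: ∅

S ∉ T[0,2] ⇒ NO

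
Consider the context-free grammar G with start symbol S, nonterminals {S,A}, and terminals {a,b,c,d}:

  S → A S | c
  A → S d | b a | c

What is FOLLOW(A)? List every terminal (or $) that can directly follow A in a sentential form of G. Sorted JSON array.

Compute FIRST by fixpoint:
[1]
  A via A→b a: +{b}
  A via A→c: +{c}
  S via S→A S: +{b,c}
  FIRST(S)={b,c}  FIRST(A)={b,c}
[2] (stable)
  FIRST(S)={b,c}  FIRST(A)={b,c}

Compute FOLLOW by fixpoint:
initialize: $ ∈ FOLLOW(S)
iter 1:
  A→S d: FOLLOW(S) ⊇ FIRST(d) = {d}; new: +{d}
  S→A S: FOLLOW(A) ⊇ FIRST(S) = {b,c}; new: +{b,c}
  FOLLOW(S)={$,d}  FOLLOW(A)={b,c}
iter 2: (no change)
  FOLLOW(S)={$,d}  FOLLOW(A)={b,c}

FOLLOW(A) = ["b", "c"]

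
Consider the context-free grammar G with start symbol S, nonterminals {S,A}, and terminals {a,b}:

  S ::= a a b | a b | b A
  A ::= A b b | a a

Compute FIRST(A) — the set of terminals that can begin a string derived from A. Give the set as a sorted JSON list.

FIRST iteration:
[1]
  A via A→a a: +{a}
  S via S→a a b: +{a}
  S via S→b A: +{b}
  FIRST[S]={a,b}  FIRST[A]={a}
[2] done
  FIRST[S]={a,b}  FIRST[A]={a}

FIRST(A) = ["a"]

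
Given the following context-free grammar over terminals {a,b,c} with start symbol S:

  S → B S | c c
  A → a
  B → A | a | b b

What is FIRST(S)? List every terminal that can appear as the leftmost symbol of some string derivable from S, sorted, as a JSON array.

FIRST iteration:
[1]
  A via A→a: +{a}
  B via B→A: +{a}
  B via B→b b: +{b}
  S via S→B S: +{a,b}
  S via S→c c: +{c}
  FIRST(S)={a,b,c}  FIRST(A)={a}  FIRST(B)={a,b}
[2] (no change)
  FIRST(S)={a,b,c}  FIRST(A)={a}  FIRST(B)={a,b}

FIRST(S) = ["a", "b", "c"]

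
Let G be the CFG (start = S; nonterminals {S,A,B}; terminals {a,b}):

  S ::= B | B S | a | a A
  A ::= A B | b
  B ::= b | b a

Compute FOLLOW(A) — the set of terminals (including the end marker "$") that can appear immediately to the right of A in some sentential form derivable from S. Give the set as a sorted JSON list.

Compute FIRST by fixpoint:
iter 1:
  A via A→b: +{b}
  B via B→b: +{b}
  S via S→B: +{b}
  S via S→a: +{a}
  S: {a,b}  A: {b}  B: {b}
iter 2: (stable)
  S: {a,b}  A: {b}  B: {b}

Compute FOLLOW by fixpoint:
FOLLOW(S) := {$}
[1]
  A→A B: FOLLOW(A) ⊇ FIRST(B) = {b}; new: +{b}
  A→A B: FOLLOW(B) ⊇ FOLLOW(A) ⊇ {b}; new: +{b}
  S→B: FOLLOW(B) ⊇ FOLLOW(S) ⊇ {$}; new: +{$}
  S→B S: FOLLOW(B) ⊇ FIRST(S) = {a,b}; new: +{a}
  S→a A: FOLLOW(A) ⊇ FOLLOW(S) ⊇ {$}; new: +{$}
  S: {$}  A: {$,b}  B: {$,a,b}
[2] — fixpoint
  S: {$}  A: {$,b}  B: {$,a,b}

FOLLOW(A) = ["$", "b"]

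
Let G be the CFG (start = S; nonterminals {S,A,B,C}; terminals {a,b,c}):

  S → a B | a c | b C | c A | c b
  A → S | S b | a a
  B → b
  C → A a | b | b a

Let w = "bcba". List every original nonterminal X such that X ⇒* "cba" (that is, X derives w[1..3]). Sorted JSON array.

Convert to CNF:
  S -> T0 C | T1 B | T1 T2 | T2 A | T2 T0
  A -> S T0 | T0 C | T1 B | T1 T1 | T1 T2 | T2 A | T2 T0
  B -> b
  C -> A T1 | T0 T1 | b
  T0 -> b
  T1 -> a
  T2 -> c

CYK table (by increasing span), restricted to cells inside w[1..3]:
  T[1,1] 'c' = {T2}  orig:{}
  T[2,2] 'b' = {B,C,T0}  orig:{B,C}
  T[3,3] 'a' = {T1}  orig:{}
  T[1,2] 'cb' = {A,S}
  T[2,3] 'ba' = {C}
  T[1,3] 'cba' = {C}

Original NTs in T[1,3] deriving "cba": ["C"]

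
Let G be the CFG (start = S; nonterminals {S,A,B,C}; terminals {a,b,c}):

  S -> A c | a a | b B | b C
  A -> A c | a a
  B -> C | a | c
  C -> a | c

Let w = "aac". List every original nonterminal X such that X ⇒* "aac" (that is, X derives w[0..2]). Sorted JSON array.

Convert to CNF:
  S -> A T0 | T1 T1 | T2 B | T2 C
  A -> A T0 | T1 T1
  B -> a | c
  C -> a | c
  T0 -> c
  T1 -> a
  T2 -> b

CYK table (by increasing span), restricted to cells inside w[0..2]:
  cell(0,0) a: {B,C,T1}  orig:{B,C}
  cell(1,1) a: {B,C,T1}  orig:{B,C}
  cell(2,2) c: {B,C,T0}  orig:{B,C}
  cell(0,1) aa: {A,S}
  cell(1,2) ac: ∅
  cell(0,2) aac: {A,S}

Original NTs in T[0,2] deriving "aac": ["A", "S"]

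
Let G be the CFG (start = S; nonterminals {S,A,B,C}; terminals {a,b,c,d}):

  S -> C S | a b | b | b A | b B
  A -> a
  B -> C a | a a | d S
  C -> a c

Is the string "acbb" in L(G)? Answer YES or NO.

CNF form of G:
  S -> C S | T0 T3 | T3 A | T3 B | b
  A -> a
  B -> C T0 | T0 T0 | T1 S
  C -> T0 T2
  T0 -> a
  T1 -> d
  T2 -> c
  T3 -> b

CYK table (by increasing span):
  cell(0,0) a: {A,T0}  orig:{A}
  cell(1,1) c: {T2}  orig:{}
  cell(2,2) b: {S,T3}  orig:{S}
  cell(3,3) b: {S,T3}  orig:{S}
  cell(0,1) ac: {C}
  cell(1,2) cb: ∅
  cell(2,3) bb: ∅
  cell(0,2) acb: {S}
  cell(1,3) cbb: ∅
  cell(0,3) acbb: ∅

S ∉ T[0,3] ⇒ NO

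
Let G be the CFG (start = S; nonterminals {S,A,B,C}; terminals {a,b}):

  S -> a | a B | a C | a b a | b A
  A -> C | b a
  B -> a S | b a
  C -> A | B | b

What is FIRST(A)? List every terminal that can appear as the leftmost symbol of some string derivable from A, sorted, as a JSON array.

Compute FIRST by fixpoint:
pass 1:
  A via A→b a: +{b}
  B via B→a S: +{a}
  B via B→b a: +{b}
  C via C→A: +{b}
  C via C→B: +{a}
  S via S→a: +{a}
  S via S→b A: +{b}
  S: {a,b}  A: {b}  B: {a,b}  C: {a,b}
pass 2:
  A via A→C: +{a}
  S: {a,b}  A: {a,b}  B: {a,b}  C: {a,b}
pass 3: (no change)
  S: {a,b}  A: {a,b}  B: {a,b}  C: {a,b}

FIRST(A) = ["a", "b"]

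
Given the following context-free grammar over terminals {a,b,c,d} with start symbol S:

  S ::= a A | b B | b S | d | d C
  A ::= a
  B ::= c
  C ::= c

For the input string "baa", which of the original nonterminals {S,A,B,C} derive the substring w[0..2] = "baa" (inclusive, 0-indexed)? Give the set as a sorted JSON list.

CNF form of G:
  S -> T0 A | T1 B | T1 S | T2 C | d
  A -> a
  B -> c
  C -> c
  T0 -> a
  T1 -> b
  T2 -> d

CYK fill, restricted to cells inside w[0..2]:
  [0..0]={T1}  "b"  orig:{}
  [1..1]={A,T0}  "a"  orig:{A}
  [2..2]={A,T0}  "a"  orig:{A}
  [0..1]=∅  "ba"
  [1..2]={S}  "aa"
  [0..2]={S}  "baa"

Original NTs in T[0,2] deriving "baa": ["S"]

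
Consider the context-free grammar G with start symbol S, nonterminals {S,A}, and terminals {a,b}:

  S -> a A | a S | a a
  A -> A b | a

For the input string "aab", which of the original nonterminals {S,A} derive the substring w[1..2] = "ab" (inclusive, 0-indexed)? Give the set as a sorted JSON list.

CNF form of G:
  S -> T1 A | T1 S | T1 T1
  A -> A T0 | a
  T0 -> b
  T1 -> a

CYK table (by increasing span) (cells [i..j] with 1 ≤ i ≤ j ≤ 2 only):
  [1..1]={A,T1}  "a"  orig:{A}
  [2..2]={T0}  "b"  orig:{}
  [1..2]={A}  "ab"

Original NTs in T[1,2] deriving "ab": ["A"]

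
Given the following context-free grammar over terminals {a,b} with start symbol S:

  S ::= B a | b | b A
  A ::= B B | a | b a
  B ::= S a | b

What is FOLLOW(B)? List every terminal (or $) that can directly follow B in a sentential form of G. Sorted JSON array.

FIRST iteration:
[1]
  A via A→a: +{a}
  A via A→b a: +{b}
  B via B→b: +{b}
  S via S→B a: +{b}
  FIRST[S]={b}  FIRST[A]={a,b}  FIRST[B]={b}
[2] done
  FIRST[S]={b}  FIRST[A]={a,b}  FIRST[B]={b}

FOLLOW sets:
initialize: $ ∈ FOLLOW(S)
iter 1:
  A→B B: FOLLOW(B) ⊇ FIRST(B) = {b}; new: +{b}
  B→S a: FOLLOW(S) ⊇ FIRST(a) = {a}; new: +{a}
  S→B a: FOLLOW(B) ⊇ FIRST(a) = {a}; new: +{a}
  S→b A: FOLLOW(A) ⊇ FOLLOW(S) ⊇ {$,a}; new: +{$,a}
  S: {$,a}  A: {$,a}  B: {a,b}
iter 2:
  A→B B: FOLLOW(B) ⊇ FOLLOW(A) ⊇ {$,a}; new: +{$}
  S: {$,a}  A: {$,a}  B: {$,a,b}
iter 3: done
  S: {$,a}  A: {$,a}  B: {$,a,b}

FOLLOW(B) = ["$", "a", "b"]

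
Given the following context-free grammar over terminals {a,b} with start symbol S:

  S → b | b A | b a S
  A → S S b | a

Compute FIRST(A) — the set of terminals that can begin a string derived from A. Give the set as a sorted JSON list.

Compute FIRST by fixpoint:
round 1:
  A via A→a: +{a}
  S via S→b: +{b}
  FIRST(S)={b}  FIRST(A)={a}
round 2:
  A via A→S S b: +{b}
  FIRST(S)={b}  FIRST(A)={a,b}
round 3: (no change)
  FIRST(S)={b}  FIRST(A)={a,b}

FIRST(A) = ["a", "b"]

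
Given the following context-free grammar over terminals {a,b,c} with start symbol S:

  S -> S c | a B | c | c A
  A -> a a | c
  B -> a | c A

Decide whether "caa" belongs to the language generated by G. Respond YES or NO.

CNF form of G:
  S -> S T1 | T0 B | T1 A | c
  A -> T0 T0 | c
  B -> T1 A | a
  T0 -> a
  T1 -> c

Fill CYK table bottom-up:
  cell(0,0) c: {A,S,T1}  orig:{A,S}
  cell(1,1) a: {B,T0}  orig:{B}
  cell(2,2) a: {B,T0}  orig:{B}
  cell(0,1) ca: ∅
  cell(1,2) aa: {A,S}
  cell(0,2) caa: {B,S}

S ∈ T[0,2] ⇒ YES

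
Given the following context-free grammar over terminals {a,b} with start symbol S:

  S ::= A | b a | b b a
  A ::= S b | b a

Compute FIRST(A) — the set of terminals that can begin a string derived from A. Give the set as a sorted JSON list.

FIRST sets, iterate to fixpoint:
round 1:
  A via A→b a: +{b}
  S via S→A: +{b}
  FIRST(S)={b}  FIRST(A)={b}
round 2: done
  FIRST(S)={b}  FIRST(A)={b}

FIRST(A) = ["b"]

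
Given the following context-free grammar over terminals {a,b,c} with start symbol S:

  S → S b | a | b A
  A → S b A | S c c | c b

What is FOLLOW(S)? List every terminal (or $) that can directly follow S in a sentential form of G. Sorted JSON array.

Compute FIRST by fixpoint:
[1]
  A via A→c b: +{c}
  S via S→a: +{a}
  S via S→b A: +{b}
  FIRST[S]={a,b}  FIRST[A]={c}
[2]
  A via A→S b A: +{a,b}
  FIRST[S]={a,b}  FIRST[A]={a,b,c}
[3] done
  FIRST[S]={a,b}  FIRST[A]={a,b,c}

Compute FOLLOW by fixpoint:
seed FOLLOW(S) with $
iter 1:
  A→S b A: FOLLOW(S) ⊇ FIRST(b) = {b}; new: +{b}
  A→S c c: FOLLOW(S) ⊇ FIRST(c) = {c}; new: +{c}
  S→b A: FOLLOW(A) ⊇ FOLLOW(S) ⊇ {$,b,c}; new: +{$,b,c}
  S: {$,b,c}  A: {$,b,c}
iter 2: (no change)
  S: {$,b,c}  A: {$,b,c}

FOLLOW(S) = ["$", "b", "c"]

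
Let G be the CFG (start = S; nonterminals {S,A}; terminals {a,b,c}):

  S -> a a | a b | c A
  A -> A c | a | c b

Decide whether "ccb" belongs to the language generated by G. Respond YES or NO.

CNF form of G:
  S -> T0 A | T2 T1 | T2 T2
  A -> A T0 | T0 T1 | a
  T0 -> c
  T1 -> b
  T2 -> a

CYK fill:
  cell(0,0) c: {T0}  orig:{}
  cell(1,1) c: {T0}  orig:{}
  cell(2,2) b: {T1}  orig:{}
  cell(0,1) cc: ∅
  cell(1,2) cb: {A}
  cell(0,2) ccb: {S}

S ∈ T[0,2] ⇒ YES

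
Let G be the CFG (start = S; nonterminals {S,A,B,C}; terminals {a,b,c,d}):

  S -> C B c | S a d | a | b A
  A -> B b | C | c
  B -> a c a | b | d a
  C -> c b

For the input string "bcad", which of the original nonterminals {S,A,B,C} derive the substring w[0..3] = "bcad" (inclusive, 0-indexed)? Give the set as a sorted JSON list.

Convert to CNF:
  S -> C X5 | S X6 | T0 A | a
  A -> B T0 | T1 T0 | c
  B -> T2 X4 | T3 T2 | b
  C -> T1 T0
  T0 -> b
  T1 -> c
  T2 -> a
  T3 -> d
  X4 -> T1 T2
  X5 -> B T1
  X6 -> T2 T3

CYK fill, restricted to cells inside w[0..3]:
  T[0,0] 'b' = {B,T0}  orig:{B}
  T[1,1] 'c' = {A,T1}  orig:{A}
  T[2,2] 'a' = {S,T2}  orig:{S}
  T[3,3] 'd' = {T3}  orig:{}
  T[0,1] 'bc' = {S,X5}  orig:{S}
  T[1,2] 'ca' = {X4}  orig:{}
  T[2,3] 'ad' = {X6}  orig:{}
  T[0,2] 'bca' = ∅
  T[1,3] 'cad' = ∅
  T[0,3] 'bcad' = {S}

Original NTs in T[0,3] deriving "bcad": ["S"]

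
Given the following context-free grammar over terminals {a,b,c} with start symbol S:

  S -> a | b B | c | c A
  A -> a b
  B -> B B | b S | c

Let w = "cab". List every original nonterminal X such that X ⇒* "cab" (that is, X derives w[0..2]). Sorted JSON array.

CNF form of G:
  S -> T1 B | T2 A | a | c
  A -> T0 T1
  B -> B B | T1 S | c
  T0 -> a
  T1 -> b
  T2 -> c

CYK fill (cells [i..j] with 0 ≤ i ≤ j ≤ 2 only):
  [0..0]={B,S,T2}  "c"  orig:{B,S}
  [1..1]={S,T0}  "a"  orig:{S}
  [2..2]={T1}  "b"  orig:{}
  [0..1]=∅  "ca"
  [1..2]={A}  "ab"
  [0..2]={S}  "cab"

Original NTs in T[0,2] deriving "cab": ["S"]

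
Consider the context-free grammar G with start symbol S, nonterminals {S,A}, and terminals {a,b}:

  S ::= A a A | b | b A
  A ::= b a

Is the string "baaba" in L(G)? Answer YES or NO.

Convert to CNF:
  S -> A X2 | T0 A | b
  A -> T0 T1
  T0 -> b
  T1 -> a
  X2 -> T1 A

CYK table (by increasing span):
  [0..0]={S,T0}  "b"  orig:{S}
  [1..1]={T1}  "a"  orig:{}
  [2..2]={T1}  "a"  orig:{}
  [3..3]={S,T0}  "b"  orig:{S}
  [4..4]={T1}  "a"  orig:{}
  [0..1]={A}  "ba"
  [1..2]=∅  "aa"
  [2..3]=∅  "ab"
  [3..4]={A}  "ba"
  [0..2]=∅  "baa"
  [1..3]=∅  "aab"
  [2..4]={X2}  "aba"  orig:{}
  [0..3]=∅  "baab"
  [1..4]=∅  "aaba"
  [0..4]={S}  "baaba"

S ∈ T[0,4] ⇒ YES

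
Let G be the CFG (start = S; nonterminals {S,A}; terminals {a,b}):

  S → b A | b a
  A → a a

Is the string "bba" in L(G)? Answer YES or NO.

Convert to CNF:
  S -> T1 A | T1 T0
  A -> T0 T0
  T0 -> a
  T1 -> b

CYK table (by increasing span):
  cell(0,0) b: {T1}  orig:{}
  cell(1,1) b: {T1}  orig:{}
  cell(2,2) a: {T0}  orig:{}
  cell(0,1) bb: ∅
  cell(1,2) ba: {S}
  cell(0,2) bba: ∅

S ∉ T[0,2] ⇒ NO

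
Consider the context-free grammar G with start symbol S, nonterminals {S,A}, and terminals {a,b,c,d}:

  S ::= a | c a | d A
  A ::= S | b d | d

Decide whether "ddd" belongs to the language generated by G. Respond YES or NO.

CNF form of G:
  S -> T1 A | T2 T3 | a
  A -> T0 T1 | T1 A | T2 T3 | a | d
  T0 -> b
  T1 -> d
  T2 -> c
  T3 -> a

Fill CYK table bottom-up:
  cell(0,0) d: {A,T1}  orig:{A}
  cell(1,1) d: {A,T1}  orig:{A}
  cell(2,2) d: {A,T1}  orig:{A}
  cell(0,1) dd: {A,S}
  cell(1,2) dd: {A,S}
  cell(0,2) ddd: {A,S}

S ∈ T[0,2] ⇒ YES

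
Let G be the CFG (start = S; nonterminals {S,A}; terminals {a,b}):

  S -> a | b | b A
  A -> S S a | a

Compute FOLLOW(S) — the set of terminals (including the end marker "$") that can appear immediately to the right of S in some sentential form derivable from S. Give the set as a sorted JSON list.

FIRST sets, iterate to fixpoint:
iter 1:
  A via A→a: +{a}
  S via S→a: +{a}
  S via S→b: +{b}
  FIRST[S]={a,b}  FIRST[A]={a}
iter 2:
  A via A→S S a: +{b}
  FIRST[S]={a,b}  FIRST[A]={a,b}
iter 3: (no change)
  FIRST[S]={a,b}  FIRST[A]={a,b}

Compute FOLLOW by fixpoint:
initialize: $ ∈ FOLLOW(S)
round 1:
  A→S S a: FOLLOW(S) ⊇ FIRST(S) = {a,b}; new: +{a,b}
  S→b A: FOLLOW(A) ⊇ FOLLOW(S) ⊇ {$,a,b}; new: +{$,a,b}
  S: {$,a,b}  A: {$,a,b}
round 2: — fixpoint
  S: {$,a,b}  A: {$,a,b}

FOLLOW(S) = ["$", "a", "b"]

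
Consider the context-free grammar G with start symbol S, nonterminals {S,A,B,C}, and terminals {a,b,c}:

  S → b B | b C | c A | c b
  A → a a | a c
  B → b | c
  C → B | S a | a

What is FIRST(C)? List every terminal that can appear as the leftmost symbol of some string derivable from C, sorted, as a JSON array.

FIRST sets, iterate to fixpoint:
round 1:
  A via A→a a: +{a}
  B via B→b: +{b}
  B via B→c: +{c}
  C via C→B: +{b,c}
  C via C→a: +{a}
  S via S→b B: +{b}
  S via S→c A: +{c}
  S: {b,c}  A: {a}  B: {b,c}  C: {a,b,c}
round 2: done
  S: {b,c}  A: {a}  B: {b,c}  C: {a,b,c}

FIRST(C) = ["a", "b", "c"]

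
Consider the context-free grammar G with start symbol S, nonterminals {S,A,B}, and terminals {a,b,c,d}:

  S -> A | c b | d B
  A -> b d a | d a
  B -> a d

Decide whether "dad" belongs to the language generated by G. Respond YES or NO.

Convert to CNF:
  S -> T0 X5 | T1 B | T1 T2 | T3 T0
  A -> T0 X4 | T1 T2
  B -> T2 T1
  T0 -> b
  T1 -> d
  T2 -> a
  T3 -> c
  X4 -> T1 T2
  X5 -> T1 T2

CYK table (by increasing span):
  cell(0,0) d: {T1}  orig:{}
  cell(1,1) a: {T2}  orig:{}
  cell(2,2) d: {T1}  orig:{}
  cell(0,1) da: {A,S,X4,X5}  orig:{A,S}
  cell(1,2) ad: {B}
  cell(0,2) dad: {S}

S ∈ T[0,2] ⇒ YES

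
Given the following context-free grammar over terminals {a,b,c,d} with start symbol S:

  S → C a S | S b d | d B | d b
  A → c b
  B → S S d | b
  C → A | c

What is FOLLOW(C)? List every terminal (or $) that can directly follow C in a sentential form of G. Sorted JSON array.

FIRST iteration:
pass 1:
  A via A→c b: +{c}
  B via B→b: +{b}
  C via C→A: +{c}
  S via S→C a S: +{c}
  S via S→d B: +{d}
  FIRST[S]={c,d}  FIRST[A]={c}  FIRST[B]={b}  FIRST[C]={c}
pass 2:
  B via B→S S d: +{c,d}
  FIRST[S]={c,d}  FIRST[A]={c}  FIRST[B]={b,c,d}  FIRST[C]={c}
pass 3: done
  FIRST[S]={c,d}  FIRST[A]={c}  FIRST[B]={b,c,d}  FIRST[C]={c}

FOLLOW sets:
initialize: $ ∈ FOLLOW(S)
round 1:
  B→S S d: FOLLOW(S) ⊇ FIRST(S) = {c,d}; new: +{c,d}
  S→C a S: FOLLOW(C) ⊇ FIRST(a) = {a}; new: +{a}
  S→S b d: FOLLOW(S) ⊇ FIRST(b) = {b}; new: +{b}
  S→d B: FOLLOW(B) ⊇ FOLLOW(S) ⊇ {$,b,c,d}; new: +{$,b,c,d}
  S: {$,b,c,d}  A: {}  B: {$,b,c,d}  C: {a}
round 2:
  C→A: FOLLOW(A) ⊇ FOLLOW(C) ⊇ {a}; new: +{a}
  S: {$,b,c,d}  A: {a}  B: {$,b,c,d}  C: {a}
round 3: done
  S: {$,b,c,d}  A: {a}  B: {$,b,c,d}  C: {a}

FOLLOW(C) = ["a"]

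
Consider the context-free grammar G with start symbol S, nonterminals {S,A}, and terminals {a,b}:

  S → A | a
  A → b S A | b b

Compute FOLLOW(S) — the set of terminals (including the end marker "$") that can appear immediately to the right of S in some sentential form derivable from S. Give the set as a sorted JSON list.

Compute FIRST by fixpoint:
iter 1:
  A via A→b S A: +{b}
  S via S→A: +{b}
  S via S→a: +{a}
  S: {a,b}  A: {b}
iter 2: — fixpoint
  S: {a,b}  A: {b}

Compute FOLLOW by fixpoint:
initialize: $ ∈ FOLLOW(S)
[1]
  A→b S A: FOLLOW(S) ⊇ FIRST(A) = {b}; new: +{b}
  S→A: FOLLOW(A) ⊇ FOLLOW(S) ⊇ {$,b}; new: +{$,b}
  S: {$,b}  A: {$,b}
[2] (stable)
  S: {$,b}  A: {$,b}

FOLLOW(S) = ["$", "b"]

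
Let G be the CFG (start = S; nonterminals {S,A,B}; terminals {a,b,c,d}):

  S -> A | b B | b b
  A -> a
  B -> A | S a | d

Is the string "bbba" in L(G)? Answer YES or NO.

CNF form of G:
  S -> T1 B | T1 T1 | a
  A -> a
  B -> S T0 | a | d
  T0 -> a
  T1 -> b

Fill CYK table bottom-up:
  [0..0]={T1}  "b"  orig:{}
  [1..1]={T1}  "b"  orig:{}
  [2..2]={T1}  "b"  orig:{}
  [3..3]={A,B,S,T0}  "a"  orig:{A,B,S}
  [0..1]={S}  "bb"
  [1..2]={S}  "bb"
  [2..3]={S}  "ba"
  [0..2]=∅  "bbb"
  [1..3]={B}  "bba"
  [0..3]={S}  "bbba"

S ∈ T[0,3] ⇒ YES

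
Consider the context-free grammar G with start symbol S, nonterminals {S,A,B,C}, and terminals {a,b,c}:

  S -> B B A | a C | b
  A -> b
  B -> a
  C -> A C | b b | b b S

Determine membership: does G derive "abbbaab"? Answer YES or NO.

CNF form of G:
  S -> B X3 | T1 C | b
  A -> b
  B -> a
  C -> A C | T0 T0 | T0 X2
  T0 -> b
  T1 -> a
  X2 -> T0 S
  X3 -> B A

Fill CYK table bottom-up:
  T[0,0] 'a' = {B,T1}  orig:{B}
  T[1,1] 'b' = {A,S,T0}  orig:{A,S}
  T[2,2] 'b' = {A,S,T0}  orig:{A,S}
  T[3,3] 'b' = {A,S,T0}  orig:{A,S}
  T[4,4] 'a' = {B,T1}  orig:{B}
  T[5,5] 'a' = {B,T1}  orig:{B}
  T[6,6] 'b' = {A,S,T0}  orig:{A,S}
  T[0,1] 'ab' = {X3}  orig:{}
  T[1,2] 'bb' = {C,X2}  orig:{C}
  T[2,3] 'bb' = {C,X2}  orig:{C}
  T[3,4] 'ba' = ∅
  T[4,5] 'aa' = ∅
  T[5,6] 'ab' = {X3}  orig:{}
  T[0,2] 'abb' = {S}
  T[1,3] 'bbb' = {C}
  T[2,4] 'bba' = ∅
  T[3,5] 'baa' = ∅
  T[4,6] 'aab' = {S}
  T[0,3] 'abbb' = {S}
  T[1,4] 'bbba' = ∅
  T[2,5] 'bbaa' = ∅
  T[3,6] 'baab' = {X2}  orig:{}
  T[0,4] 'abbba' = ∅
  T[1,5] 'bbbaa' = ∅
  T[2,6] 'bbaab' = {C}
  T[0,5] 'abbbaa' = ∅
  T[1,6] 'bbbaab' = {C}
  T[0,6] 'abbbaab' = {S}

S ∈ T[0,6] ⇒ YES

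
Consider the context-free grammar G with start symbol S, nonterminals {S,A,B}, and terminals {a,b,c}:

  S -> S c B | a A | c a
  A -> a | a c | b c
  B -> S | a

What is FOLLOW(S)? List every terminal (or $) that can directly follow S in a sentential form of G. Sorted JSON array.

FIRST sets, iterate to fixpoint:
[1]
  A via A→a: +{a}
  A via A→b c: +{b}
  B via B→a: +{a}
  S via S→a A: +{a}
  S via S→c a: +{c}
  FIRST(S)={a,c}  FIRST(A)={a,b}  FIRST(B)={a}
[2]
  B via B→S: +{c}
  FIRST(S)={a,c}  FIRST(A)={a,b}  FIRST(B)={a,c}
[3] — fixpoint
  FIRST(S)={a,c}  FIRST(A)={a,b}  FIRST(B)={a,c}

Compute FOLLOW by fixpoint:
initialize: $ ∈ FOLLOW(S)
[1]
  S→S c B: FOLLOW(S) ⊇ FIRST(c) = {c}; new: +{c}
  S→S c B: FOLLOW(B) ⊇ FOLLOW(S) ⊇ {$,c}; new: +{$,c}
  S→a A: FOLLOW(A) ⊇ FOLLOW(S) ⊇ {$,c}; new: +{$,c}
  FOLLOW(S)={$,c}  FOLLOW(A)={$,c}  FOLLOW(B)={$,c}
[2] — fixpoint
  FOLLOW(S)={$,c}  FOLLOW(A)={$,c}  FOLLOW(B)={$,c}

FOLLOW(S) = ["$", "c"]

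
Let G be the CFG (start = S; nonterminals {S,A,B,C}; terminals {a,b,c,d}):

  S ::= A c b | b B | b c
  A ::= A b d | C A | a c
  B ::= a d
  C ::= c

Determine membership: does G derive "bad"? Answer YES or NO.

Convert to CNF:
  S -> A X5 | T0 B | T0 T3
  A -> A X4 | C A | T2 T3
  B -> T2 T1
  C -> c
  T0 -> b
  T1 -> d
  T2 -> a
  T3 -> c
  X4 -> T0 T1
  X5 -> T3 T0

CYK fill:
  T[0,0] 'b' = {T0}  orig:{}
  T[1,1] 'a' = {T2}  orig:{}
  T[2,2] 'd' = {T1}  orig:{}
  T[0,1] 'ba' = ∅
  T[1,2] 'ad' = {B}
  T[0,2] 'bad' = {S}

S ∈ T[0,2] ⇒ YES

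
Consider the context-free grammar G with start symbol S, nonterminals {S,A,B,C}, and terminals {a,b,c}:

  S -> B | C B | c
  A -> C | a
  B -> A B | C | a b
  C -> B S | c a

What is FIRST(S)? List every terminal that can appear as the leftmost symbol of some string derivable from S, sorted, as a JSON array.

FIRST sets, iterate to fixpoint:
iter 1:
  A via A→a: +{a}
  B via B→A B: +{a}
  C via C→B S: +{a}
  C via C→c a: +{c}
  S via S→B: +{a}
  S via S→C B: +{c}
  FIRST[S]={a,c}  FIRST[A]={a}  FIRST[B]={a}  FIRST[C]={a,c}
iter 2:
  A via A→C: +{c}
  B via B→A B: +{c}
  FIRST[S]={a,c}  FIRST[A]={a,c}  FIRST[B]={a,c}  FIRST[C]={a,c}
iter 3: (stable)
  FIRST[S]={a,c}  FIRST[A]={a,c}  FIRST[B]={a,c}  FIRST[C]={a,c}

FIRST(S) = ["a", "c"]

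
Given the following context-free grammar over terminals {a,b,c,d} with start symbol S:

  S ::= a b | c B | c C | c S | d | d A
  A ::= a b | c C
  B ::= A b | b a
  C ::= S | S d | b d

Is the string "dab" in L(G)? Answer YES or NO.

CNF form of G:
  S -> T0 T1 | T2 B | T2 C | T2 S | T3 A | d
  A -> T0 T1 | T2 C
  B -> A T1 | T1 T0
  C -> S T3 | T0 T1 | T1 T3 | T2 B | T2 C | T2 S | T3 A | d
  T0 -> a
  T1 -> b
  T2 -> c
  T3 -> d

CYK table (by increasing span):
  cell(0,0) d: {C,S,T3}  orig:{C,S}
  cell(1,1) a: {T0}  orig:{}
  cell(2,2) b: {T1}  orig:{}
  cell(0,1) da: ∅
  cell(1,2) ab: {A,C,S}
  cell(0,2) dab: {C,S}

S ∈ T[0,2] ⇒ YES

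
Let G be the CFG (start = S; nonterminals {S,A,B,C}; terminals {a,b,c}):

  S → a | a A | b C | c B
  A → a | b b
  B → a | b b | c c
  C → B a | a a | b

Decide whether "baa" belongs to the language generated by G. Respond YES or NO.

Convert to CNF:
  S -> T0 C | T1 B | T2 A | a
  A -> T0 T0 | a
  B -> T0 T0 | T1 T1 | a
  C -> B T2 | T2 T2 | b
  T0 -> b
  T1 -> c
  T2 -> a

Fill CYK table bottom-up:
  T[0,0] 'b' = {C,T0}  orig:{C}
  T[1,1] 'a' = {A,B,S,T2}  orig:{A,B,S}
  T[2,2] 'a' = {A,B,S,T2}  orig:{A,B,S}
  T[0,1] 'ba' = ∅
  T[1,2] 'aa' = {C,S}
  T[0,2] 'baa' = {S}

S ∈ T[0,2] ⇒ YES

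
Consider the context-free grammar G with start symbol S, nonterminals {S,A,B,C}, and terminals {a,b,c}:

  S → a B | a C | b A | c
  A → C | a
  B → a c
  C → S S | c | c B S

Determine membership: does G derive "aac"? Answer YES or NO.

Convert to CNF:
  S -> T1 B | T1 C | T2 A | c
  A -> S S | T0 X3 | a | c
  B -> T1 T0
  C -> S S | T0 X4 | c
  T0 -> c
  T1 -> a
  T2 -> b
  X3 -> B S
  X4 -> B S

CYK fill:
  [0..0]={A,T1}  "a"  orig:{A}
  [1..1]={A,T1}  "a"  orig:{A}
  [2..2]={A,C,S,T0}  "c"  orig:{A,C,S}
  [0..1]=∅  "aa"
  [1..2]={B,S}  "ac"
  [0..2]={S}  "aac"

S ∈ T[0,2] ⇒ YES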